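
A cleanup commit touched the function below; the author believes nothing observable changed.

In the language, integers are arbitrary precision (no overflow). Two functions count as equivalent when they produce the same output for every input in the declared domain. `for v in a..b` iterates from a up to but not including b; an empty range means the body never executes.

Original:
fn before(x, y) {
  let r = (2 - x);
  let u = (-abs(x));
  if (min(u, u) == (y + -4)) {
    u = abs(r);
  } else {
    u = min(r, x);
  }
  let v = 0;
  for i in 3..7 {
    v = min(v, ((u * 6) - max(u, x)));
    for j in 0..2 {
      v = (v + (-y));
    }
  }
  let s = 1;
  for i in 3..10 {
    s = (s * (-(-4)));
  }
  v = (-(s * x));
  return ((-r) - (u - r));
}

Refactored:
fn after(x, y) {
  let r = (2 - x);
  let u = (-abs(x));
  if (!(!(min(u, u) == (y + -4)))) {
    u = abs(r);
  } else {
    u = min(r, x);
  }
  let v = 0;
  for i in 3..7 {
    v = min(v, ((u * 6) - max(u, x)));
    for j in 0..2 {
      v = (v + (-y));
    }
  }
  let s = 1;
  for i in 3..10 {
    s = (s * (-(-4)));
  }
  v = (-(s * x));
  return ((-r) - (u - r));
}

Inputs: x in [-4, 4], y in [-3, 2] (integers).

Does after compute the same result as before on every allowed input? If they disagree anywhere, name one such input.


Changes here: boolean connective usage differs; the full 54-point sweep finds no disagreement.
verdict: equivalent


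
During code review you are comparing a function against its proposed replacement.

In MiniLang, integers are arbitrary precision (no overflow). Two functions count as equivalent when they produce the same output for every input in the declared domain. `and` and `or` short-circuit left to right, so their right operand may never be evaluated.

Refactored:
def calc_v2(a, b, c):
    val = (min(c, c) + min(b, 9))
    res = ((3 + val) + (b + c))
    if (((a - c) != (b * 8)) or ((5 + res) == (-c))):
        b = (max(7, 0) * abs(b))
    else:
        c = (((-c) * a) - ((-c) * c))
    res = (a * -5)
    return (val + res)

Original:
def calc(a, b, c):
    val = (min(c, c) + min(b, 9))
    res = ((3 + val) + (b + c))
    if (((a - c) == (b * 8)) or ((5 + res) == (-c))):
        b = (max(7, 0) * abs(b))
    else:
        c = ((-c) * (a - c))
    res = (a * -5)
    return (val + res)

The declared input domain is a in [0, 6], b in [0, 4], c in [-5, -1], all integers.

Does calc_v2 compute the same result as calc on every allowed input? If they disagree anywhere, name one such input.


Equivalent. The suspicious edit (`((a - c) == (b * 8))` became `((a - c) != (b * 8))`) never changes the result for any input inside the declared domain.
Across all 175 domain points the two functions coincide.
As a probe, take a=1, b=2, c=-4: calc runs val becomes -2; next res becomes -1; next (((a - c) == (b * 8)) or ((5 + res) == (-c))) evaluates to true; next b becomes 14; next res becomes -5; next final value -7; calc_v2 runs val becomes -2; next res becomes -1; next (((a - c) != (b * 8)) or ((5 + res) == (-c))) evaluates to true; next b becomes 14; next res becomes -5; next final value -7; both end at -7.
verdict: equivalent


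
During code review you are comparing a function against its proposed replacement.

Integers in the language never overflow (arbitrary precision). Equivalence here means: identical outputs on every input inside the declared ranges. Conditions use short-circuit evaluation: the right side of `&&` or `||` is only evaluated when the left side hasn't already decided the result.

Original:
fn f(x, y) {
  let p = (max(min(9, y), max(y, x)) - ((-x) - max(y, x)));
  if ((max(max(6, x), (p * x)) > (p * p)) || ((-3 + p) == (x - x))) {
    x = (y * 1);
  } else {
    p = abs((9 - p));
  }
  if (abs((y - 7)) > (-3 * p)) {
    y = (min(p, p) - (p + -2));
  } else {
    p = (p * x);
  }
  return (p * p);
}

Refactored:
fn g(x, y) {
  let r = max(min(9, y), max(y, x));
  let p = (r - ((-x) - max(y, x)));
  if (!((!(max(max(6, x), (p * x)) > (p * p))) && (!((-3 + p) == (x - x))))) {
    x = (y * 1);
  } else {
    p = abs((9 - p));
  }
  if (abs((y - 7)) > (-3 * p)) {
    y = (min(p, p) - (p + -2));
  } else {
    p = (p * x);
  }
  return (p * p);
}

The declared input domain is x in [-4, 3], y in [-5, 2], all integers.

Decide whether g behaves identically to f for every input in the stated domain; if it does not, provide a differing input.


This is a faithful refactor — statement counts differ; and boolean connective usage differs; and local variable names differ, but the computed results match everywhere.
Tracing x=1, y=1: f: p=3, then ((max(max(6, x), (p * x)) > (p * p)) || ((-3 + p) == (x - x))) is true, then x=1, then (abs((y - 7)) > (-3 * p)) is true, then y=2, then returns 9 | g: r=1, then p=3, then (!((!(max(max(6, x), (p * x)) > (p * p))) && (!((-3 + p) == (x - x))))) is true, then x=1, then (abs((y - 7)) > (-3 * p)) is true, then y=2, then returns 9 — matching result 9.
Across all 64 domain points the two functions coincide.
verdict: equivalent


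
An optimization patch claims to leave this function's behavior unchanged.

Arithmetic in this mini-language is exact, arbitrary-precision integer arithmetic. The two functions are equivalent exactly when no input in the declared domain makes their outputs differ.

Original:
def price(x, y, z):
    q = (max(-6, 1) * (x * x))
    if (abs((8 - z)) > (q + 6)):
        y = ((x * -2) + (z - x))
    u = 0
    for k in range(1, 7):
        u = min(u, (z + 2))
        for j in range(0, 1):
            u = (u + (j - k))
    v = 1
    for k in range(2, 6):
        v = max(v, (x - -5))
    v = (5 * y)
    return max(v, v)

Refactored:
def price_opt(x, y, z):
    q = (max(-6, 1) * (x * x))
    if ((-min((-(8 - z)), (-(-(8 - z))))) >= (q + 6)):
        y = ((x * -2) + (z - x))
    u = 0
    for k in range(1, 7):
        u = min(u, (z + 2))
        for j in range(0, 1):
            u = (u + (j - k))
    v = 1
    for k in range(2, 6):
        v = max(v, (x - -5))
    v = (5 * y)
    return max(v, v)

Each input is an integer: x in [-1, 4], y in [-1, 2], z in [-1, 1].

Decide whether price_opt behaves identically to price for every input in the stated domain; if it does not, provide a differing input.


Take x=-1, y=-1, z=1.
price: q=1, then (abs((8 - z)) > (q + 6)) is false, then u=0, then (k=1), then u=0, then (j=0), then u=-1, then (k=2), then u=-1, then (j=0), then u=-3, then (k=3), then u=-3, then (j=0), then u=-6, then (k=4), then u=-6, then (j=0), then u=-10, then (k=5), then u=-10, then (j=0), then u=-15, then (k=6), then u=-15, then (j=0), then u=-21, then v=1, then (k=2), then v=4, then (k=3), then v=4, then (k=4), then v=4, then (k=5), then v=4, then v=-5, then returns -5
price_opt: q=1, then ((-min((-(8 - z)), (-(-(8 - z))))) >= (q + 6)) is true, then y=4, then u=0, then (k=1), then u=0, then (j=0), then u=-1, then (k=2), then u=-1, then (j=0), then u=-3, then (k=3), then u=-3, then (j=0), then u=-6, then (k=4), then u=-6, then (j=0), then u=-10, then (k=5), then u=-10, then (j=0), then u=-15, then (k=6), then u=-15, then (j=0), then u=-21, then v=1, then (k=2), then v=4, then (k=3), then v=4, then (k=4), then v=4, then (k=5), then v=4, then v=20, then returns 20
-5 against 20: the behavior changed.
verdict: not equivalent; witness: x=-1, y=-1, z=1


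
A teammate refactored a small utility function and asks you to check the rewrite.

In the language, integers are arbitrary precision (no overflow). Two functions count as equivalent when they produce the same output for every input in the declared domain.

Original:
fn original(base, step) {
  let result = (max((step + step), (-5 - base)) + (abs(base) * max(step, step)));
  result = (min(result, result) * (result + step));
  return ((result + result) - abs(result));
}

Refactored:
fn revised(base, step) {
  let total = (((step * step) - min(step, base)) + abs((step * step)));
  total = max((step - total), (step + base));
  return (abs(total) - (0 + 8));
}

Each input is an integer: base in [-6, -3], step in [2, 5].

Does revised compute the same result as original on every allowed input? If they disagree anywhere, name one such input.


Not equivalent: base=-6, step=2 separates them (288 vs -4).
original: result = 16; result = 288; return 288
revised: total = 14; total = -4; return -4
verdict: not equivalent; witness: base=-6, step=2


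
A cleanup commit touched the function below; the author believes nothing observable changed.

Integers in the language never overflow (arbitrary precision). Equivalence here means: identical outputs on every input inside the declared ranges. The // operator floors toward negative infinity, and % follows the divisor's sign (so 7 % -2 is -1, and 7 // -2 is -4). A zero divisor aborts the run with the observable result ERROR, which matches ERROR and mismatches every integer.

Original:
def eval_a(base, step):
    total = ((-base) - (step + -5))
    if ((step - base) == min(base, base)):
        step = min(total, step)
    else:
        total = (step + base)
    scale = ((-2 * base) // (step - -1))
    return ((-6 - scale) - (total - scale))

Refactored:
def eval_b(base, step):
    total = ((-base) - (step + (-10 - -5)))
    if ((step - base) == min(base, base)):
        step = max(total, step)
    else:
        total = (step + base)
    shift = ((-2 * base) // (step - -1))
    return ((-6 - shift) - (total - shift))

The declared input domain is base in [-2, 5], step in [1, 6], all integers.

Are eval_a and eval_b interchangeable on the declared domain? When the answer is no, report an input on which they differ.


Try base=2, step=4.
eval_a: total=-1, then ((step - base) == min(base, base)) is true, then step=-1, then a zero divisor aborts: ERROR
eval_b: total=-1, then ((step - base) == min(base, base)) is true, then step=4, then shift=-1, then returns -5
ERROR against -5: the behavior changed.
verdict: not equivalent; witness: base=2, step=4


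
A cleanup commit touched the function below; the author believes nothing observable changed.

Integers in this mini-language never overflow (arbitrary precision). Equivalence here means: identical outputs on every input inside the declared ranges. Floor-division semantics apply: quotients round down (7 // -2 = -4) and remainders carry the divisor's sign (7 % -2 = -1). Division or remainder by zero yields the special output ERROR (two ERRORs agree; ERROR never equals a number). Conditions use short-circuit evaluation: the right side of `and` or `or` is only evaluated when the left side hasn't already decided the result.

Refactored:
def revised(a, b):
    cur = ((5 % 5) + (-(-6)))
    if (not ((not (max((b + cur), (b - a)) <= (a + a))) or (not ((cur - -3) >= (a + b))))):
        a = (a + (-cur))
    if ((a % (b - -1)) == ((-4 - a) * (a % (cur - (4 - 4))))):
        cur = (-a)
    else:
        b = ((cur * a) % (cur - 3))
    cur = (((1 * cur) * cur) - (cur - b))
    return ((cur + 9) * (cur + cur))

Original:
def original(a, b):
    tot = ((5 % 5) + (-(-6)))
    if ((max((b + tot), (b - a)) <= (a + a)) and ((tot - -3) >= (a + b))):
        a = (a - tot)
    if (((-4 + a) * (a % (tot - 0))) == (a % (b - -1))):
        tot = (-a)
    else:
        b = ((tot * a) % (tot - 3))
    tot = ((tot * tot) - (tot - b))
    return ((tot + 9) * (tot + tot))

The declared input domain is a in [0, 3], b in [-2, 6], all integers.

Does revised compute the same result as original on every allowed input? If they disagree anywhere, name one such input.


Evaluate both at a=2, b=-2.
original: tot = 6; ((max((b + tot), (b - a)) <= (a + a)) and ((tot - -3) >= (a + b))) -> true; a = -4; (((-4 + a) * (a % (tot - 0))) == (a % (b - -1))) -> false; b = 0; tot = 30; return 2340
revised: cur = 6; (not ((not (max((b + cur), (b - a)) <= (a + a))) or (not ((cur - -3) >= (a + b))))) -> true; a = -4; ((a % (b - -1)) == ((-4 - a) * (a % (cur - (4 - 4))))) -> true; cur = 4; cur = 10; return 380
2340 and 380 differ, so these are not the same function on this domain.
verdict: not equivalent; witness: a=2, b=-2


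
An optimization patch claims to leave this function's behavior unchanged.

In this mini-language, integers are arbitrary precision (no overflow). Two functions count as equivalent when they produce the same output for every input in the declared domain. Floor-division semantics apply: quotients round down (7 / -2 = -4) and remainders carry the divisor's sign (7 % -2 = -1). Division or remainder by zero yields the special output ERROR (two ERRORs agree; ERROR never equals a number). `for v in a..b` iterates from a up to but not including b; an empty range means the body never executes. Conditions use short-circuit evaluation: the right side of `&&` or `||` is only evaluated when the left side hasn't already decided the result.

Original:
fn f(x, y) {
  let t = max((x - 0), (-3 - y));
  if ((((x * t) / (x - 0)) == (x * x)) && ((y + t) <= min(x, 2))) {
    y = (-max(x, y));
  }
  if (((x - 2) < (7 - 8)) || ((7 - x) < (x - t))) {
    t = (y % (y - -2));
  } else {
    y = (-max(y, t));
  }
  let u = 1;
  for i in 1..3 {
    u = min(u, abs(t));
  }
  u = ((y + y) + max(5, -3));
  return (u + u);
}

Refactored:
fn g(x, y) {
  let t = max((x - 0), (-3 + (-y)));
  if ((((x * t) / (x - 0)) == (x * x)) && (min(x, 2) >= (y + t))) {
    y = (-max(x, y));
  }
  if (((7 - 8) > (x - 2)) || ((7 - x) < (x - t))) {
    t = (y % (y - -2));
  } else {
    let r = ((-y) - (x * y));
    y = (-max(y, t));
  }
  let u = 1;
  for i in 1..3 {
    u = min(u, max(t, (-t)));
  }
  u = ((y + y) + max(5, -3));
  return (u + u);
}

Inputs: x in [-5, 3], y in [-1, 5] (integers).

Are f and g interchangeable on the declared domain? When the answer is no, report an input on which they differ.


Equivalent — the differences include local variable names differ, plus min/max/abs usage differs, plus statement counts differ, plus arithmetic usage differs, plus comparison usage differs, yet no declared input distinguishes the two.
One worked example (x=-4, y=4) — f: t := -4 | ((((x * t) / (x - 0)) == (x * x)) && ((y + t) <= min(x, 2))): false | (((x - 2) < (7 - 8)) || ((7 - x) < (x - t))): true | t := 4 | u := 1 | iter i=1: | u := 1 | iter i=2: | u := 1 | u := 13 | result 26; g: t := -4 | ((((x * t) / (x - 0)) == (x * x)) && (min(x, 2) >= (y + t))): false | (((7 - 8) > (x - 2)) || ((7 - x) < (x - t))): true | t := 4 | u := 1 | iter i=1: | u := 1 | iter i=2: | u := 1 | u := 13 | result 26; agreement on 26.
Sweeping the whole domain (63 inputs) finds no disagreement.
verdict: equivalent


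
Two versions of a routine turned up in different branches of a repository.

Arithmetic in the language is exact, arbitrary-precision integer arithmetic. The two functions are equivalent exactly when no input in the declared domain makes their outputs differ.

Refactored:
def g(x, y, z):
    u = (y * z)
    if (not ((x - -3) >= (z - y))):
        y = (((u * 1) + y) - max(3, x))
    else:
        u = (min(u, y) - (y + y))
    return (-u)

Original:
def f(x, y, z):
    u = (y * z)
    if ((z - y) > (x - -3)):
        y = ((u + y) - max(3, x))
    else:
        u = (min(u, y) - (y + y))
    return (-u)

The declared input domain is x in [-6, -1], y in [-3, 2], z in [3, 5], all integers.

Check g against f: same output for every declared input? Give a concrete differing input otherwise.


The two are interchangeable: comparison usage differs, and arithmetic usage differs, and boolean connective usage differs, and constant usage differs, and every declared input agrees.
One worked example (x=-2, y=0, z=5) — f: u = 0; ((z - y) > (x - -3)) -> true; y = -3; return 0; g: u = 0; (not ((x - -3) >= (z - y))) -> true; y = -3; return 0; agreement on 0.
An exhaustive pass over the 108 declared inputs shows identical outputs.
verdict: equivalent


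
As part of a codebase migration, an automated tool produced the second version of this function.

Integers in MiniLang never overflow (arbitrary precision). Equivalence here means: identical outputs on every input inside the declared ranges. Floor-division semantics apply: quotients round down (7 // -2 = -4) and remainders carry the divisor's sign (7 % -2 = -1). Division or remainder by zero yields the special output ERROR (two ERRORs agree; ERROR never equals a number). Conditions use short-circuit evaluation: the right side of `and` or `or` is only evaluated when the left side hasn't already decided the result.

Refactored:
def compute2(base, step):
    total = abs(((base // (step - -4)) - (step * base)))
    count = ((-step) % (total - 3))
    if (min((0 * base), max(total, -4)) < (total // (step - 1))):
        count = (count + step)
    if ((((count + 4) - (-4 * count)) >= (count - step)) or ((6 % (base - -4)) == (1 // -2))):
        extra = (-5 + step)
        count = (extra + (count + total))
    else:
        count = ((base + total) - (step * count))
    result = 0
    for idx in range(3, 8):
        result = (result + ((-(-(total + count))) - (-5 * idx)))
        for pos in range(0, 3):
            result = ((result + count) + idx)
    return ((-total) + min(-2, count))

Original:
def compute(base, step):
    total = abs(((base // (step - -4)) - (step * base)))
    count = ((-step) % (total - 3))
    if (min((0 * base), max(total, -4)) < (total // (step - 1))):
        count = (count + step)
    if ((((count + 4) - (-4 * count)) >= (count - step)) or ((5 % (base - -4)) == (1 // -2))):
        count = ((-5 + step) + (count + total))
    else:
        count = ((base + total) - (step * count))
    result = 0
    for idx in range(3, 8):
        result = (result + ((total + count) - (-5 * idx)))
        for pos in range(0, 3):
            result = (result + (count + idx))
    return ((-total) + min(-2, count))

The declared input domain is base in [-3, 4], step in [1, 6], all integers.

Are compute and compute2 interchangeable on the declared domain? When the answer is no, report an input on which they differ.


The one real change (`5` became `6`) has no effect anywhere in the declared ranges.
Tracing base=-3, step=6: compute: total=17, then count=8, then (min((0 * base), max(total, -4)) < (total // (step - 1))) is true, then count=14, then ((((count + 4) - (-4 * count)) >= (count - step)) or ((5 % (base - -4)) == (1 // -2))) is true, then count=32, then result=0, then (idx=3), then result=64, then (pos=0), then result=99, then (pos=1), then result=134, then (pos=2), then result=169, then (idx=4), then result=238, then (pos=0), then result=274, then (pos=1), then result=310, then (pos=2), then result=346, then (idx=5), then result=420, then (pos=0), then result=457, then (pos=1), then result=494, then (pos=2), then result=531, then (idx=6), then result=610, then (pos=0), then result=648, then (pos=1), then result=686, then (pos=2), then result=724, then (idx=7), then result=808, then (pos=0), then result=847, then (pos=1), then result=886, then (pos=2), then result=925, then returns -19 | compute2: total=17, then count=8, then (min((0 * base), max(total, -4)) < (total // (step - 1))) is true, then count=14, then ((((count + 4) - (-4 * count)) >= (count - step)) or ((6 % (base - -4)) == (1 // -2))) is true, then extra=1, then count=32, then result=0, then (idx=3), then result=64, then (pos=0), then result=99, then (pos=1), then result=134, then (pos=2), then result=169, then (idx=4), then result=238, then (pos=0), then result=274, then (pos=1), then result=310, then (pos=2), then result=346, then (idx=5), then result=420, then (pos=0), then result=457, then (pos=1), then result=494, then (pos=2), then result=531, then (idx=6), then result=610, then (pos=0), then result=648, then (pos=1), then result=686, then (pos=2), then result=724, then (idx=7), then result=808, then (pos=0), then result=847, then (pos=1), then result=886, then (pos=2), then result=925, then returns -19 — matching result -19.
Checked all 48 inputs in the declared domain: the outputs agree on every one.
verdict: equivalent


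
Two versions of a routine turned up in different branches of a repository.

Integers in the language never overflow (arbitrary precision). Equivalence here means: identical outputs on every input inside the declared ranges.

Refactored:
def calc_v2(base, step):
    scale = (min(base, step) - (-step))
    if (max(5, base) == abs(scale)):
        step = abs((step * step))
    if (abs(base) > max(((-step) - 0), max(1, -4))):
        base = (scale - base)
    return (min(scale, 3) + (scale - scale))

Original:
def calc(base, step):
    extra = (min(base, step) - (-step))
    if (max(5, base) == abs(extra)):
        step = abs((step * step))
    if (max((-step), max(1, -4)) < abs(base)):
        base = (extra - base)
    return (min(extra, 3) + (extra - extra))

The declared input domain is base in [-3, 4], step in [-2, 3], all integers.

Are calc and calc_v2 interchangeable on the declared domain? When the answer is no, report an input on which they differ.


The two versions differ — the changes include arithmetic usage differs; also local variable names differ; also comparison usage differs; also constant usage differs.
As a probe, take base=0, step=1: calc runs extra=1, then (max(5, base) == abs(extra)) is false, then (max((-step), max(1, -4)) < abs(base)) is false, then returns 1; calc_v2 runs scale=1, then (max(5, base) == abs(scale)) is false, then (abs(base) > max(((-step) - 0), max(1, -4))) is false, then returns 1; both end at 1.
An exhaustive pass over the 48 declared inputs shows identical outputs.
verdict: equivalent


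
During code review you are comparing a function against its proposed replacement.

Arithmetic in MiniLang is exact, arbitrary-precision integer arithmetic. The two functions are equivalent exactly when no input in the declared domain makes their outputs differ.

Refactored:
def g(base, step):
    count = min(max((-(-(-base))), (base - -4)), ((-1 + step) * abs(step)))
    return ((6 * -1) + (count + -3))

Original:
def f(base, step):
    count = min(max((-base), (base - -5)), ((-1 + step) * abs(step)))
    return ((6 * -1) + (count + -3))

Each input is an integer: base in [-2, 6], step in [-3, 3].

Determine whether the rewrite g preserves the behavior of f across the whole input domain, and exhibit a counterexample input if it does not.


Consider the input base=-2, step=3.
f: count = 3; return -6
g: count = 2; return -7
-6 != -7, so the rewrite changes behavior.
verdict: not equivalent; witness: base=-2, step=3


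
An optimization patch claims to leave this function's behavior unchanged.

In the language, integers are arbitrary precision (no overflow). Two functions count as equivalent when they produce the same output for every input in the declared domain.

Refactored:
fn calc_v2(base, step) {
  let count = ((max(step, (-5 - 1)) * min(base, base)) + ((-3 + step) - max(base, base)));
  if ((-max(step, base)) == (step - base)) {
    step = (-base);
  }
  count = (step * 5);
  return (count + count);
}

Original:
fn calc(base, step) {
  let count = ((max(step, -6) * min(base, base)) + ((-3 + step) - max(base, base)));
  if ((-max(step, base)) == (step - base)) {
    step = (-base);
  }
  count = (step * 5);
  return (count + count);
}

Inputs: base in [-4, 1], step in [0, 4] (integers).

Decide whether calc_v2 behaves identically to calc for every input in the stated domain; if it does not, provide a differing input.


The two are interchangeable: constant usage differs, and arithmetic usage differs, and every declared input agrees.
As a probe, take base=-1, step=3: calc runs count=-2, then ((-max(step, base)) == (step - base)) is false, then count=15, then returns 30; calc_v2 runs count=-2, then ((-max(step, base)) == (step - base)) is false, then count=15, then returns 30; both end at 30.
Sweeping the whole domain (30 inputs) finds no disagreement.
verdict: equivalent


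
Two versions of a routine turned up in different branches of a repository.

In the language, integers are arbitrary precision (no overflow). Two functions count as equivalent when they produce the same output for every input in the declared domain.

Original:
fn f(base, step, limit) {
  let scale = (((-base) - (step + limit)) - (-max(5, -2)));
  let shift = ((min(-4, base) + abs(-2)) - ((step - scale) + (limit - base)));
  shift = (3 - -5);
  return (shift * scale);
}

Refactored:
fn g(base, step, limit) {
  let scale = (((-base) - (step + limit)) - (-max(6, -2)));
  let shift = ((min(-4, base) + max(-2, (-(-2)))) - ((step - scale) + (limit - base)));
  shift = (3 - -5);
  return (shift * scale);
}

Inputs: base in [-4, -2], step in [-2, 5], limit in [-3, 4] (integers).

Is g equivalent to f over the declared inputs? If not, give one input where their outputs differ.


Run the pair on base=-4, step=-2, limit=-3.
f: scale = 14; shift = 13; shift = 8; return 112
g: scale = 15; shift = 14; shift = 8; return 120
112 against 120: the behavior changed.
verdict: not equivalent; witness: base=-4, step=-2, limit=-3


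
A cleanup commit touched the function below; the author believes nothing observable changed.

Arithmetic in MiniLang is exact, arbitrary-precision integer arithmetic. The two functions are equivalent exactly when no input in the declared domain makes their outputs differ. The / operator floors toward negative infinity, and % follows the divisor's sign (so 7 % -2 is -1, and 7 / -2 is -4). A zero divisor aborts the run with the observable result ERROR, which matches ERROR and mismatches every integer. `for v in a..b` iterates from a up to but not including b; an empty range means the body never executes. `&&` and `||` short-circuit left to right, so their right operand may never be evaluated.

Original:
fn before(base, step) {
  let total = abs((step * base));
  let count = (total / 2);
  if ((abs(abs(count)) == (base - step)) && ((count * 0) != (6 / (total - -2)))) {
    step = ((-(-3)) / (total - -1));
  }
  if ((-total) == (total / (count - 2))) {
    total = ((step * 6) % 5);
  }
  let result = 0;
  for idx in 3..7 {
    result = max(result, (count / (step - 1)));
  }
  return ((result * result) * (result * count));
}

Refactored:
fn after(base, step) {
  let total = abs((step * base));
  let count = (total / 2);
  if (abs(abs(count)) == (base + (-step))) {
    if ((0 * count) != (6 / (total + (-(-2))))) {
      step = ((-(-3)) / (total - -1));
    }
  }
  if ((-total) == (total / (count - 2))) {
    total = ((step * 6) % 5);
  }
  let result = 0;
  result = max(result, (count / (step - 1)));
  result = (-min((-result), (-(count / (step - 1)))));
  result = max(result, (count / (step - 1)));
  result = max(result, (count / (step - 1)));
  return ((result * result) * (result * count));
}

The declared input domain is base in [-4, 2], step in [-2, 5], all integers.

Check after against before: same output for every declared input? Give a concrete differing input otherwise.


Reading the diff, among the changes: statement counts differ; also constant usage differs; also boolean connective usage differs; also branching structure differs; also loop structure differs; also min/max/abs usage differs; also local variable names differ; also arithmetic usage differs.
Tracing base=-1, step=-1: before: total = 1; count = 0; ((abs(abs(count)) == (base - step)) && ((count * 0) != (6 / (total - -2)))) -> true; step = 1; ((-total) == (total / (count - 2))) -> true; total = 1; result = 0; [idx=3]; division by zero -> ERROR | after: total = 1; count = 0; (abs(abs(count)) == (base + (-step))) -> true; ((0 * count) != (6 / (total + (-(-2))))) -> true; step = 1; ((-total) == (total / (count - 2))) -> true; total = 1; result = 0; division by zero -> ERROR — matching result ERROR.
Every one of the 56 inputs gives matching results.
verdict: equivalent


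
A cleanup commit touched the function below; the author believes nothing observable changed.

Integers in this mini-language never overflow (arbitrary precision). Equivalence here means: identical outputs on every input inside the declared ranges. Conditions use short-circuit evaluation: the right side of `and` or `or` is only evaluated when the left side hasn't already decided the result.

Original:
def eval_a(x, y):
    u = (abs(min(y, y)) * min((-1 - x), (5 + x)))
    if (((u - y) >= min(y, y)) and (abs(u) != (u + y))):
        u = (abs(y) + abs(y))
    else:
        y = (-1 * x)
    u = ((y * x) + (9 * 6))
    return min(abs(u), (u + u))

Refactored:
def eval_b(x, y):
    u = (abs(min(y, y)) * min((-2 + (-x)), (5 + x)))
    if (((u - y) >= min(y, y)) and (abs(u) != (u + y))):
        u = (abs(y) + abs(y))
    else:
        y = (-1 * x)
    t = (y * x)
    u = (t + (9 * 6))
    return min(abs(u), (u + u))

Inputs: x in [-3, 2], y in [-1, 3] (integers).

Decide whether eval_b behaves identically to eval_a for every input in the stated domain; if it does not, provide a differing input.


The rewrite breaks on x=-3, y=1, where the results are 51 and 45.
eval_a: u=2, then (((u - y) >= min(y, y)) and (abs(u) != (u + y))) is true, then u=2, then u=51, then returns 51
eval_b: u=1, then (((u - y) >= min(y, y)) and (abs(u) != (u + y))) is false, then y=3, then t=-9, then u=45, then returns 45
verdict: not equivalent; witness: x=-3, y=1


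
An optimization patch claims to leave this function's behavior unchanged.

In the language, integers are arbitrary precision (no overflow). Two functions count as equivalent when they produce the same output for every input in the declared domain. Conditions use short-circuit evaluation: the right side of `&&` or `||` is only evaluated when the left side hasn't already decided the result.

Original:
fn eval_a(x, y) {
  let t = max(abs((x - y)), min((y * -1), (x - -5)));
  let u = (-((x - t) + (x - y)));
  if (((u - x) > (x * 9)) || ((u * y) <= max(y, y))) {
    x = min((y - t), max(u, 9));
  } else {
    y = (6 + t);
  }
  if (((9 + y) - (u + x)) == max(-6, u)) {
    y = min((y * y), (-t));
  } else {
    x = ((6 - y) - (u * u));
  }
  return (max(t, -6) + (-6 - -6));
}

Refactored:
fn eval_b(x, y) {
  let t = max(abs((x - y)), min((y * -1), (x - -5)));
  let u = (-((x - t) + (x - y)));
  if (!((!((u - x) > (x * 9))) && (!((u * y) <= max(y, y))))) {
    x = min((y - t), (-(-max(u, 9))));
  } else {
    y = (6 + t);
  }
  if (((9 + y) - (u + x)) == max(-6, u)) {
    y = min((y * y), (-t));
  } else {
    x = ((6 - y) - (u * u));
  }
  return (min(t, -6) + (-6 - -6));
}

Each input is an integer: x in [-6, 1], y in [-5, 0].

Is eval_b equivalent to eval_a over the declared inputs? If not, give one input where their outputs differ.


The rewrite breaks on x=-6, y=-5, where the results are 1 and -6.
eval_a: t := 1 | u := 8 | (((u - x) > (x * 9)) || ((u * y) <= max(y, y))): true | x := -6 | (((9 + y) - (u + x)) == max(-6, u)): false | x := -53 | result 1
eval_b: t := 1 | u := 8 | (!((!((u - x) > (x * 9))) && (!((u * y) <= max(y, y))))): true | x := -6 | (((9 + y) - (u + x)) == max(-6, u)): false | x := -53 | result -6
verdict: not equivalent; witness: x=-6, y=-5


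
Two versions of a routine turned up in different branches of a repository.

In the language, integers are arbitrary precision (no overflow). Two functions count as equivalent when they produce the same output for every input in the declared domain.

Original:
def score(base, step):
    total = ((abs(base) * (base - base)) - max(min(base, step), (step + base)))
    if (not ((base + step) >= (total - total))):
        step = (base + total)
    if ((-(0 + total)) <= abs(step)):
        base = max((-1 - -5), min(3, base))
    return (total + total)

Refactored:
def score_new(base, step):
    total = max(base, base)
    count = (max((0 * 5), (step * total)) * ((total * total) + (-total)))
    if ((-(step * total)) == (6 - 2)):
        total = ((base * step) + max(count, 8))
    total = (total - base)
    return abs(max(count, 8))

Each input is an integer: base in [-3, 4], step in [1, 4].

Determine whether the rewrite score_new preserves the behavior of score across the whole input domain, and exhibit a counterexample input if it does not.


Consider the input base=-3, step=1.
score: total becomes 2; next (not ((base + step) >= (total - total))) evaluates to true; next step becomes -1; next ((-(0 + total)) <= abs(step)) evaluates to true; next base becomes 4; next final value 4
score_new: total becomes -3; next count becomes 0; next ((-(step * total)) == (6 - 2)) evaluates to false; next total becomes 0; next final value 8
4 vs 8 — the two versions disagree here.
verdict: not equivalent; witness: base=-3, step=1


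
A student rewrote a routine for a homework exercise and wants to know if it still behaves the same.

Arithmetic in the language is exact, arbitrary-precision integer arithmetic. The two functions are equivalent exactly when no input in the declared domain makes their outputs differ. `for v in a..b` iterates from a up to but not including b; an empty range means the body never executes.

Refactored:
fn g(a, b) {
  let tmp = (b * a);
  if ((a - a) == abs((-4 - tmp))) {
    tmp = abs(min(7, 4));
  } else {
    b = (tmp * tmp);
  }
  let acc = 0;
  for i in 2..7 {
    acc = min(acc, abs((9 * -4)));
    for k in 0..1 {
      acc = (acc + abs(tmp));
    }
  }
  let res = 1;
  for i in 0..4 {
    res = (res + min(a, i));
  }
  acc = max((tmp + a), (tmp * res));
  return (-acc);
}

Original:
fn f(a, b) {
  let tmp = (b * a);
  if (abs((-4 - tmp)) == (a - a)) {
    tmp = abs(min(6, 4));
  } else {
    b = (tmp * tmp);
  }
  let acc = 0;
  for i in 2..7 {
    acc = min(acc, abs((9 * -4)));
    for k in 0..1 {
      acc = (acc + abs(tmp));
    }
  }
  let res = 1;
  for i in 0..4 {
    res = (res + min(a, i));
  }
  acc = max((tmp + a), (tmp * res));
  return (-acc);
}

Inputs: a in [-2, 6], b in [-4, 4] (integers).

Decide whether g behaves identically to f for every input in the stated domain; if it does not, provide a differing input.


Equivalent. The edit looks behavioral (`6` became `7`), but over these ranges it never changes the outcome.
Checked all 81 inputs in the declared domain: the outputs agree on every one.
One worked example (a=3, b=-2) — f: tmp := -6 | (abs((-4 - tmp)) == (a - a)): false | b := 36 | acc := 0 | iter i=2: | acc := 0 | iter k=0: | acc := 6 | iter i=3: | acc := 6 | iter k=0: | acc := 12 | iter i=4: | acc := 12 | iter k=0: | acc := 18 | iter i=5: | acc := 18 | iter k=0: | acc := 24 | iter i=6: | acc := 24 | iter k=0: | acc := 30 | res := 1 | iter i=0: | res := 1 | iter i=1: | res := 2 | iter i=2: | res := 4 | iter i=3: | res := 7 | acc := -3 | result 3; g: tmp := -6 | ((a - a) == abs((-4 - tmp))): false | b := 36 | acc := 0 | iter i=2: | acc := 0 | iter k=0: | acc := 6 | iter i=3: | acc := 6 | iter k=0: | acc := 12 | iter i=4: | acc := 12 | iter k=0: | acc := 18 | iter i=5: | acc := 18 | iter k=0: | acc := 24 | iter i=6: | acc := 24 | iter k=0: | acc := 30 | res := 1 | iter i=0: | res := 1 | iter i=1: | res := 2 | iter i=2: | res := 4 | iter i=3: | res := 7 | acc := -3 | result 3; agreement on 3.
verdict: equivalent


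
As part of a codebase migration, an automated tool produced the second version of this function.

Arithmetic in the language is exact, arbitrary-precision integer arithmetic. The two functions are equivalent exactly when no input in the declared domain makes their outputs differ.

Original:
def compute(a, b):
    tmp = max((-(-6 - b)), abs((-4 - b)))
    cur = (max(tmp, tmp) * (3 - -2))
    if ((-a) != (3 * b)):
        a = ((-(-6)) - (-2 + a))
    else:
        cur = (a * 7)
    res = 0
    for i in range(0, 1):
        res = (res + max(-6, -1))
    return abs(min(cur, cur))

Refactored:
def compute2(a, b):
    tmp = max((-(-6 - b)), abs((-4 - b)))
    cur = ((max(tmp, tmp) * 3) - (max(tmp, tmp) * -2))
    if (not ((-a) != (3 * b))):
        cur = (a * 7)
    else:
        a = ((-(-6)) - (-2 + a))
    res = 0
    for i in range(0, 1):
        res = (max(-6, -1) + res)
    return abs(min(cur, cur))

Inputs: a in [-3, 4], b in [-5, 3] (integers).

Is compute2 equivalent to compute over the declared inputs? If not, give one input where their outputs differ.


Differences: arithmetic usage differs, and boolean connective usage differs, and min/max/abs usage differs — yet all 72 inputs agree.
verdict: equivalent


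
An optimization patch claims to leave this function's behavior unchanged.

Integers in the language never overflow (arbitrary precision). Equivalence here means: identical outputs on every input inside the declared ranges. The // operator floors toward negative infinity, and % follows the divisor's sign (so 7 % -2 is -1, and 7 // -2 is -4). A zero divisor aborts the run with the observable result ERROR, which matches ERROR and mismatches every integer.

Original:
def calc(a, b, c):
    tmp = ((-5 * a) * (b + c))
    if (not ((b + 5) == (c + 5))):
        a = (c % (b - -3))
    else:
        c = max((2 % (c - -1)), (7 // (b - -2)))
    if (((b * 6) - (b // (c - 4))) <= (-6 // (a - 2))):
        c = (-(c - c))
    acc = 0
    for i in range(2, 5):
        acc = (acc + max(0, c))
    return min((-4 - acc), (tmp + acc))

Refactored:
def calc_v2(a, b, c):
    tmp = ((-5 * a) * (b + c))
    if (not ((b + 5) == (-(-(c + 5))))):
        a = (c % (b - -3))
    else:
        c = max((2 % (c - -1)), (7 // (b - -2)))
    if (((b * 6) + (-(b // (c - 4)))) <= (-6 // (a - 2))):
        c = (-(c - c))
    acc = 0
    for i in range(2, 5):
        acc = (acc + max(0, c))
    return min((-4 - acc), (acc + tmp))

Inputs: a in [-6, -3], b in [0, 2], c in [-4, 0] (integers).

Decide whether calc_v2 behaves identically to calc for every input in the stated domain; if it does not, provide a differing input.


Comparing the listings, the differences include: arithmetic usage differs.
One worked example (a=-4, b=2, c=-1) — calc: tmp=20, then (not ((b + 5) == (c + 5))) is true, then a=4, then (((b * 6) - (b // (c - 4))) <= (-6 // (a - 2))) is false, then acc=0, then (i=2), then acc=0, then (i=3), then acc=0, then (i=4), then acc=0, then returns -4; calc_v2: tmp=20, then (not ((b + 5) == (-(-(c + 5))))) is true, then a=4, then (((b * 6) + (-(b // (c - 4)))) <= (-6 // (a - 2))) is false, then acc=0, then (i=2), then acc=0, then (i=3), then acc=0, then (i=4), then acc=0, then returns -4; agreement on -4.
Checked all 60 inputs in the declared domain: the outputs agree on every one.
verdict: equivalent


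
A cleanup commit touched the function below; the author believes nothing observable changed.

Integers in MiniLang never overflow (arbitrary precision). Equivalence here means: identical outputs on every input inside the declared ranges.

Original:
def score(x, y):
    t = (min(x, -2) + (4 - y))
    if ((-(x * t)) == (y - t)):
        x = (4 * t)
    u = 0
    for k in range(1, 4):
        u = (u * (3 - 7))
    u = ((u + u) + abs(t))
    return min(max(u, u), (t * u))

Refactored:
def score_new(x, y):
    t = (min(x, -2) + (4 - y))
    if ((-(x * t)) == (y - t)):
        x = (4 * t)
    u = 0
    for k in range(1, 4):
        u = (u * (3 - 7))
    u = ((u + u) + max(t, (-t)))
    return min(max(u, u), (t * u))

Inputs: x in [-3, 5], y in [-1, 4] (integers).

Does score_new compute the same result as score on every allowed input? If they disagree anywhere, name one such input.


Although min/max/abs usage differs, 54/54 inputs agree.
verdict: equivalent


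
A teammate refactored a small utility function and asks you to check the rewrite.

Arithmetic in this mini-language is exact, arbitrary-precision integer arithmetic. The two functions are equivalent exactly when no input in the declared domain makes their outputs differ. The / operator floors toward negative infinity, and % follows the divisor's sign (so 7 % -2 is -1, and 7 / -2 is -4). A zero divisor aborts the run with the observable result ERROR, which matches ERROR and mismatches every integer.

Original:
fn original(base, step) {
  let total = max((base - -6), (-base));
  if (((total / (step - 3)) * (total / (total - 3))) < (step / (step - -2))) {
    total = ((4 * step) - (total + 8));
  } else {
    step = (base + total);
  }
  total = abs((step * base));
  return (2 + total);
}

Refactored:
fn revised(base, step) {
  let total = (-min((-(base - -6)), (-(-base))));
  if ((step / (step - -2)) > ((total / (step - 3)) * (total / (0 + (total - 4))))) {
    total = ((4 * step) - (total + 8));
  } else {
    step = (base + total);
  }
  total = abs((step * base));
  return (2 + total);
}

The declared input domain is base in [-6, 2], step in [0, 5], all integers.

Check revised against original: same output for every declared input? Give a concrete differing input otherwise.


At base=-4, step=0: original gives 2, revised gives ERROR.
verdict: not equivalent; witness: base=-4, step=0
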